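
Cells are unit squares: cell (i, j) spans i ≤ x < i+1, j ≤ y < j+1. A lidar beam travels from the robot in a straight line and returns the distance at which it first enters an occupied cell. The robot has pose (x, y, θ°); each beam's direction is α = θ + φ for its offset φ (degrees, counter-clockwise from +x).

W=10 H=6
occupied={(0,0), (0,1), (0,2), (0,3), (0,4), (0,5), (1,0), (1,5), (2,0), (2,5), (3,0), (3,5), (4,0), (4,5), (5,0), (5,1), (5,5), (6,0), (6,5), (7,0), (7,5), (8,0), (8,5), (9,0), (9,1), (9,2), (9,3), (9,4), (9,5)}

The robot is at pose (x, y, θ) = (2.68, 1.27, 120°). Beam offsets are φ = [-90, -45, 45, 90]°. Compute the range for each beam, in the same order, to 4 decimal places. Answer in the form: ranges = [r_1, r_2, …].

ranges = [7.2977, 3.8616, 1.7393, 0.5400]

beam 1: φ=-90°, α=30°
  cosα=0.8660 sinα=0.5000 | (2,1) | tMaxX 0.3695 tMaxY 1.4600 | tΔX 1.1547 tΔY 2.0000
    t=0.3695 [x] (3,1)
    t=1.4600 [y] (3,2)
    t=1.5242 [x] (4,2)
    t=2.6789 [x] (5,2)
    t=3.4600 [y] (5,3)
    t=3.8336 [x] (6,3)
    t=4.9883 [x] (7,3)
    t=5.4600 [y] (7,4)
    t=6.1430 [x] (8,4)
    t=7.2977 [x] (9,4) — stop
  → r_1 = 7.2977
beam 2: φ=-45°, α=75°
  cosα=0.2588 sinα=0.9659 | (2,1) | tMaxX 1.2364 tMaxY 0.7558 | tΔX 3.8637 tΔY 1.0353
    t=0.7558 [y] (2,2)
    t=1.2364 [x] (3,2)
    t=1.7910 [y] (3,3)
    t=2.8263 [y] (3,4)
    t=3.8616 [y] (3,5) — stop
  → r_2 = 3.8616
beam 3: φ=45°, α=165°
  cosα=-0.9659 sinα=0.2588 | (2,1) | tMaxX 0.7040 tMaxY 2.8205 | tΔX 1.0353 tΔY 3.8637
    t=0.7040 [x] (1,1)
    t=1.7393 [x] (0,1) — stop
  → r_3 = 1.7393
beam 4: φ=90°, α=210°
  cosα=-0.8660 sinα=-0.5000 | (2,1) | tMaxX 0.7852 tMaxY 0.5400 | tΔX 1.1547 tΔY 2.0000
    t=0.5400 [y] (2,0) — stop
  → r_4 = 0.5400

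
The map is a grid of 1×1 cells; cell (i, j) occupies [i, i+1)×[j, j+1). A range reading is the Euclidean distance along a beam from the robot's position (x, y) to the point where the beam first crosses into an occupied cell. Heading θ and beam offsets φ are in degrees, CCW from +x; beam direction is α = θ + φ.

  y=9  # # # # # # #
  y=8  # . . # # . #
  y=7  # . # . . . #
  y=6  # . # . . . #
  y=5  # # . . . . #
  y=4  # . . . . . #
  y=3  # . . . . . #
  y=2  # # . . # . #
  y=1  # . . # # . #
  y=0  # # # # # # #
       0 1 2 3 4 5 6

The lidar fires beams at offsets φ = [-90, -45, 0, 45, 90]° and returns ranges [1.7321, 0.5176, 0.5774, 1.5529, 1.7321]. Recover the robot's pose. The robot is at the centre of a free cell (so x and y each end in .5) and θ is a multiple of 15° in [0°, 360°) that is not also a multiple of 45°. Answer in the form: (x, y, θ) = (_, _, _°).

The pose lattice has 31·16 = 496 candidates. Test each by forward raycasting.
  (3.5, 5.5, 345°): beam 1 = 4.6587 ≠ 1.7321 ✗
  (2.5, 2.5, 210°): beam 1 = 2.8868 ≠ 1.7321 ✗
  (4.5, 7.5, 60°): beam 2 = 1.5529 ≠ 0.5176 ✗
  …
  (4.5, 7.5, 120°): r_1=1.7321, r_2=0.5176, r_3=0.5774, r_4=1.5529, r_5=1.7321 — all match ✓
No second candidate reproduces the full scan.

(x, y, θ) = (4.5, 7.5, 120°)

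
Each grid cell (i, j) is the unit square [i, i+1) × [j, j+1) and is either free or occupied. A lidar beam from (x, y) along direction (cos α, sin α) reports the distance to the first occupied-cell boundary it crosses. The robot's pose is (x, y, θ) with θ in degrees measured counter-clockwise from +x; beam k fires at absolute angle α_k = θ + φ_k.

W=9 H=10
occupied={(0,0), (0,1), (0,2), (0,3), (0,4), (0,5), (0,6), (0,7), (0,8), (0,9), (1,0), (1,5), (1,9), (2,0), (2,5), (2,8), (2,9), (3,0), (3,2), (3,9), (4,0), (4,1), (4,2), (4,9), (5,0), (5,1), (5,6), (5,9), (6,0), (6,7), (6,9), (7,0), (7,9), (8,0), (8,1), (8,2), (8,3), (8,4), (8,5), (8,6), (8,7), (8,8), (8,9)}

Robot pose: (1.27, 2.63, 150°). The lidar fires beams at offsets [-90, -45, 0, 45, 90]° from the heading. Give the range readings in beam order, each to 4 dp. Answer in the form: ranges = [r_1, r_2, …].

ranges = [2.7366, 1.0432, 0.3118, 0.2795, 0.5400]

beam 1: φ=-90°, α=60°
  dir = (cos 60°, sin 60°) = (0.5000, 0.8660); from cell (1,2)
  next x-line at t=1.4600, next y-line at t=0.4272; Δt_x=2.0000, Δt_y=1.1547
    y: enter (1,3) at t=0.4272
    x: enter (2,3) at t=1.4600
    y: enter (2,4) at t=1.5819
    y: enter (2,5) at t=2.7366 ← occupied
  → r_1 = 2.7366
beam 2: φ=-45°, α=105°
  dir = (cos 105°, sin 105°) = (-0.2588, 0.9659); from cell (1,2)
  next x-line at t=1.0432, next y-line at t=0.3831; Δt_x=3.8637, Δt_y=1.0353
    y: enter (1,3) at t=0.3831
    x: enter (0,3) at t=1.0432 ← occupied
  → r_2 = 1.0432
beam 3: φ=0°, α=150°
  dir = (cos 150°, sin 150°) = (-0.8660, 0.5000); from cell (1,2)
  next x-line at t=0.3118, next y-line at t=0.7400; Δt_x=1.1547, Δt_y=2.0000
    x: enter (0,2) at t=0.3118 ← occupied
  → r_3 = 0.3118
beam 4: φ=45°, α=195°
  dir = (cos 195°, sin 195°) = (-0.9659, -0.2588); from cell (1,2)
  next x-line at t=0.2795, next y-line at t=2.4341; Δt_x=1.0353, Δt_y=3.8637
    x: enter (0,2) at t=0.2795 ← occupied
  → r_4 = 0.2795
beam 5: φ=90°, α=240°
  dir = (cos 240°, sin 240°) = (-0.5000, -0.8660); from cell (1,2)
  next x-line at t=0.5400, next y-line at t=0.7275; Δt_x=2.0000, Δt_y=1.1547
    x: enter (0,2) at t=0.5400 ← occupied
  → r_5 = 0.5400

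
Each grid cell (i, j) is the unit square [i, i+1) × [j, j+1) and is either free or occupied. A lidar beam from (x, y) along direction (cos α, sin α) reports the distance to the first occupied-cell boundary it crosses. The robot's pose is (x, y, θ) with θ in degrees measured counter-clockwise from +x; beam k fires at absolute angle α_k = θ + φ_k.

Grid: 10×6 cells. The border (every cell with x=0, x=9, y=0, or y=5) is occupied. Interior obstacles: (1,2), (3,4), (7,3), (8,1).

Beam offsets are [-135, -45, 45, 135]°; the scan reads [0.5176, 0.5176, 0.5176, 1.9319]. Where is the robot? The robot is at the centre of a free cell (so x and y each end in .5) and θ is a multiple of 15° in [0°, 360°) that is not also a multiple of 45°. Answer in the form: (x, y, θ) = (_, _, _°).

(x, y, θ) = (1.5, 1.5, 210°)

Enumerate (i+0.5, j+0.5, θ) over the 28 free cells and 16 admissible headings. For each, cast all 4 beams and compare to the given ranges.
  (1.5, 4.5, 150°): beam 1 = 1.5529 ≠ 0.5176 ✗
  (5.5, 2.5, 15°): beam 1 = 1.7321 ≠ 0.5176 ✗
  (6.5, 3.5, 285°): beam 1 = 2.8868 ≠ 0.5176 ✗
  (7.5, 1.5, 60°): beam 3 = 1.5529 ≠ 0.5176 ✗
  (6.5, 2.5, 285°): beam 1 = 3.0000 ≠ 0.5176 ✗
  …
  (1.5, 1.5, 210°): r_1=0.5176, r_2=0.5176, r_3=0.5176, r_4=1.9319 — all match ✓
No second candidate reproduces the full scan.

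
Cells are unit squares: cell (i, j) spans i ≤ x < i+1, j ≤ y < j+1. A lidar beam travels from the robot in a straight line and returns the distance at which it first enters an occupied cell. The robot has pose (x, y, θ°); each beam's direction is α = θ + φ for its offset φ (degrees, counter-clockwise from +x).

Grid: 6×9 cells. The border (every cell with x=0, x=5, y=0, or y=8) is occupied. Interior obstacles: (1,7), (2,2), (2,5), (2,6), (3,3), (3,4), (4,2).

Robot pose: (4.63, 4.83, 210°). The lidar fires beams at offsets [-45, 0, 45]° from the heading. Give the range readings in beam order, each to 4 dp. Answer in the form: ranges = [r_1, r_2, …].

beam 1: φ=-45°, α=165°
  cosα=-0.9659 sinα=0.2588 | (4,4) | tMaxX 0.6522 tMaxY 0.6568 | tΔX 1.0353 tΔY 3.8637
    t=0.6522 [x] (3,4) — stop
  → r_1 = 0.6522
beam 2: φ=0°, α=210°
  cosα=-0.8660 sinα=-0.5000 | (4,4) | tMaxX 0.7275 tMaxY 1.6600 | tΔX 1.1547 tΔY 2.0000
    t=0.7275 [x] (3,4) — stop
  → r_2 = 0.7275
beam 3: φ=45°, α=255°
  cosα=-0.2588 sinα=-0.9659 | (4,4) | tMaxX 2.4341 tMaxY 0.8593 | tΔX 3.8637 tΔY 1.0353
    t=0.8593 [y] (4,3)
    t=1.8946 [y] (4,2) — stop
  → r_3 = 1.8946

ranges = [0.6522, 0.7275, 1.8946]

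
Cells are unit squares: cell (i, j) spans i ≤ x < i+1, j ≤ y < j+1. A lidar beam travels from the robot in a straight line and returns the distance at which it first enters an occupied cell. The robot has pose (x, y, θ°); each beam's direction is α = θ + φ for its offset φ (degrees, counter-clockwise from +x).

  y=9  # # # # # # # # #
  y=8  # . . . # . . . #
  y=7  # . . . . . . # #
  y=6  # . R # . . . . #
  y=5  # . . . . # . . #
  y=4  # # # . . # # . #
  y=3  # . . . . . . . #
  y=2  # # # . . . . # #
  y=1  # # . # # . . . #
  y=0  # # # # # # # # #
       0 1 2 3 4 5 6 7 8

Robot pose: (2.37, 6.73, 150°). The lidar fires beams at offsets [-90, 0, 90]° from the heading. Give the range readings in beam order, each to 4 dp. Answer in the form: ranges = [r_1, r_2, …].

beam 1: φ=-90°, α=60°
  d=(0.5000,0.8660)  start (2,6)  tX=1.2600 tY=0.3118  stride 1/|dx|=2.0000 1/|dy|=1.1547
    cross y-line → (2,7), t=0.3118
    cross x-line → (3,7), t=1.2600
    cross y-line → (3,8), t=1.4665
    cross y-line → (3,9), t=2.6212 (wall)
  → r_1 = 2.6212
beam 2: φ=0°, α=150°
  d=(-0.8660,0.5000)  start (2,6)  tX=0.4272 tY=0.5400  stride 1/|dx|=1.1547 1/|dy|=2.0000
    cross x-line → (1,6), t=0.4272
    cross y-line → (1,7), t=0.5400
    cross x-line → (0,7), t=1.5819 (wall)
  → r_2 = 1.5819
beam 3: φ=90°, α=240°
  d=(-0.5000,-0.8660)  start (2,6)  tX=0.7400 tY=0.8429  stride 1/|dx|=2.0000 1/|dy|=1.1547
    cross x-line → (1,6), t=0.7400
    cross y-line → (1,5), t=0.8429
    cross y-line → (1,4), t=1.9976 (wall)
  → r_3 = 1.9976

ranges = [2.6212, 1.5819, 1.9976]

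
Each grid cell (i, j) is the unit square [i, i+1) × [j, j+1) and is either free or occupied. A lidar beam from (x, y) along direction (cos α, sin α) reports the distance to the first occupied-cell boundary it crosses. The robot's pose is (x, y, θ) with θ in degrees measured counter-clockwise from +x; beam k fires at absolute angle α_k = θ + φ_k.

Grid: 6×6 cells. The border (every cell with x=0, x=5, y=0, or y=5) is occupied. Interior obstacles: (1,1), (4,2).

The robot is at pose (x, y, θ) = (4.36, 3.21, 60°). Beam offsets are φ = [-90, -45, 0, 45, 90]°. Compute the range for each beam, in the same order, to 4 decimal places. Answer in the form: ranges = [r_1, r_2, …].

beam 1: φ=-90°, α=330°
  cosα=0.8660 sinα=-0.5000 | (4,3) | tMaxX 0.7390 tMaxY 0.4200 | tΔX 1.1547 tΔY 2.0000
    t=0.4200 [y] (4,2) — stop
  → r_1 = 0.4200
beam 2: φ=-45°, α=15°
  cosα=0.9659 sinα=0.2588 | (4,3) | tMaxX 0.6626 tMaxY 3.0523 | tΔX 1.0353 tΔY 3.8637
    t=0.6626 [x] (5,3) — stop
  → r_2 = 0.6626
beam 3: φ=0°, α=60°
  cosα=0.5000 sinα=0.8660 | (4,3) | tMaxX 1.2800 tMaxY 0.9122 | tΔX 2.0000 tΔY 1.1547
    t=0.9122 [y] (4,4)
    t=1.2800 [x] (5,4) — stop
  → r_3 = 1.2800
beam 4: φ=45°, α=105°
  cosα=-0.2588 sinα=0.9659 | (4,3) | tMaxX 1.3909 tMaxY 0.8179 | tΔX 3.8637 tΔY 1.0353
    t=0.8179 [y] (4,4)
    t=1.3909 [x] (3,4)
    t=1.8531 [y] (3,5) — stop
  → r_4 = 1.8531
beam 5: φ=90°, α=150°
  cosα=-0.8660 sinα=0.5000 | (4,3) | tMaxX 0.4157 tMaxY 1.5800 | tΔX 1.1547 tΔY 2.0000
    t=0.4157 [x] (3,3)
    t=1.5704 [x] (2,3)
    t=1.5800 [y] (2,4)
    t=2.7251 [x] (1,4)
    t=3.5800 [y] (1,5) — stop
  → r_5 = 3.5800

ranges = [0.4200, 0.6626, 1.2800, 1.8531, 3.5800]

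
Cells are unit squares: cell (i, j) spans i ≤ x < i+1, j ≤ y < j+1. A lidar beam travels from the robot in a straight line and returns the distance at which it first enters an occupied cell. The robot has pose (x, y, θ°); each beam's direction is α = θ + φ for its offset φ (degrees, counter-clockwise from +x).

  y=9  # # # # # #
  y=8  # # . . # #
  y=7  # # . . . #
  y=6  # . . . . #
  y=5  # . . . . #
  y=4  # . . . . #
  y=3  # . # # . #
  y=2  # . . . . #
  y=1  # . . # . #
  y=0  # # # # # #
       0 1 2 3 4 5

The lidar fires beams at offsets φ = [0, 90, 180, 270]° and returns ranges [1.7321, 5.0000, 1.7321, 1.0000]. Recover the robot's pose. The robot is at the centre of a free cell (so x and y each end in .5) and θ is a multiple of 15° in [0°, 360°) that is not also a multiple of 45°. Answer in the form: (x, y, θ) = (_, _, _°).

(x, y, θ) = (3.5, 7.5, 150°)

The pose lattice has 26·16 = 416 candidates. Test each by forward raycasting.
  (3.5, 7.5, 240°): beam 1 = 5.0000 ≠ 1.7321 ✗
  (3.5, 4.5, 150°): beam 1 = 2.8868 ≠ 1.7321 ✗
  (3.5, 2.5, 240°): beam 1 = 0.5774 ≠ 1.7321 ✗
  (1.5, 5.5, 195°): beam 1 = 0.5176 ≠ 1.7321 ✗
  (3.5, 8.5, 210°): beam 2 = 3.0000 ≠ 5.0000 ✗
  …
  (3.5, 7.5, 150°): r_1=1.7321, r_2=5.0000, r_3=1.7321, r_4=1.0000 — all match ✓
Only this pose fits every beam.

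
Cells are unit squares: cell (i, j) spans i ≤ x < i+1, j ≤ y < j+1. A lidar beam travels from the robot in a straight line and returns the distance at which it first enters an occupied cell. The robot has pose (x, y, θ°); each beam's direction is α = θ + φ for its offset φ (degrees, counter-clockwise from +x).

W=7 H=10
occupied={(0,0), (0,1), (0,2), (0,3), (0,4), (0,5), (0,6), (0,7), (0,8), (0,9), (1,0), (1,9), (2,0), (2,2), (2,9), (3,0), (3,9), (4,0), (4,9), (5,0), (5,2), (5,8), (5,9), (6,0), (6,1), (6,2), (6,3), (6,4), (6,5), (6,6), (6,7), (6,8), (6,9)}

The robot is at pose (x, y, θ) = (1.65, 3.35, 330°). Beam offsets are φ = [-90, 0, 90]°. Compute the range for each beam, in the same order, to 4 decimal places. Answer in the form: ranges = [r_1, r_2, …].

beam 1: φ=-90°, α=240°
  d=(-0.5000,-0.8660)  start (1,3)  tX=1.3000 tY=0.4041  stride 1/|dx|=2.0000 1/|dy|=1.1547
    cross y-line → (1,2), t=0.4041
    cross x-line → (0,2), t=1.3000 (wall)
  → r_1 = 1.3000
beam 2: φ=0°, α=330°
  d=(0.8660,-0.5000)  start (1,3)  tX=0.4041 tY=0.7000  stride 1/|dx|=1.1547 1/|dy|=2.0000
    cross x-line → (2,3), t=0.4041
    cross y-line → (2,2), t=0.7000 (wall)
  → r_2 = 0.7000
beam 3: φ=90°, α=60°
  d=(0.5000,0.8660)  start (1,3)  tX=0.7000 tY=0.7506  stride 1/|dx|=2.0000 1/|dy|=1.1547
    cross x-line → (2,3), t=0.7000
    cross y-line → (2,4), t=0.7506
    cross y-line → (2,5), t=1.9053
    cross x-line → (3,5), t=2.7000
    cross y-line → (3,6), t=3.0600
    cross y-line → (3,7), t=4.2147
    cross x-line → (4,7), t=4.7000
    cross y-line → (4,8), t=5.3694
    cross y-line → (4,9), t=6.5241 (wall)
  → r_3 = 6.5241

ranges = [1.3000, 0.7000, 6.5241]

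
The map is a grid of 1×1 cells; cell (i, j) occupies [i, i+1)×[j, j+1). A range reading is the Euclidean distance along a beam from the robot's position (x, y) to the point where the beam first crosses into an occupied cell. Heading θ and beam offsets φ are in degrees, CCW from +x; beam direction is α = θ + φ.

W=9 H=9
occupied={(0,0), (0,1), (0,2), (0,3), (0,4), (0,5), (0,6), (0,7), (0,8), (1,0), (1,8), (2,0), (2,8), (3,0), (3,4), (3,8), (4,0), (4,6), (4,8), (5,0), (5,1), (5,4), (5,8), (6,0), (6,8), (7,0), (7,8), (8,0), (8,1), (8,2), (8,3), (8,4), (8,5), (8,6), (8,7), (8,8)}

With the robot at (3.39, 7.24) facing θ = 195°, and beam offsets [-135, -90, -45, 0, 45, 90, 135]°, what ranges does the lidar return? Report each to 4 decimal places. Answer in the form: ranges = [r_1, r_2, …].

beam 1: φ=-135°, α=60°
  cosα=0.5000 sinα=0.8660 | (3,7) | tMaxX 1.2200 tMaxY 0.8776 | tΔX 2.0000 tΔY 1.1547
    t=0.8776 [y] (3,8) — stop
  → r_1 = 0.8776
beam 2: φ=-90°, α=105°
  cosα=-0.2588 sinα=0.9659 | (3,7) | tMaxX 1.5068 tMaxY 0.7868 | tΔX 3.8637 tΔY 1.0353
    t=0.7868 [y] (3,8) — stop
  → r_2 = 0.7868
beam 3: φ=-45°, α=150°
  cosα=-0.8660 sinα=0.5000 | (3,7) | tMaxX 0.4503 tMaxY 1.5200 | tΔX 1.1547 tΔY 2.0000
    t=0.4503 [x] (2,7)
    t=1.5200 [y] (2,8) — stop
  → r_3 = 1.5200
beam 4: φ=0°, α=195°
  cosα=-0.9659 sinα=-0.2588 | (3,7) | tMaxX 0.4038 tMaxY 0.9273 | tΔX 1.0353 tΔY 3.8637
    t=0.4038 [x] (2,7)
    t=0.9273 [y] (2,6)
    t=1.4390 [x] (1,6)
    t=2.4743 [x] (0,6) — stop
  → r_4 = 2.4743
beam 5: φ=45°, α=240°
  cosα=-0.5000 sinα=-0.8660 | (3,7) | tMaxX 0.7800 tMaxY 0.2771 | tΔX 2.0000 tΔY 1.1547
    t=0.2771 [y] (3,6)
    t=0.7800 [x] (2,6)
    t=1.4318 [y] (2,5)
    t=2.5865 [y] (2,4)
    t=2.7800 [x] (1,4)
    t=3.7412 [y] (1,3)
    t=4.7800 [x] (0,3) — stop
  → r_5 = 4.7800
beam 6: φ=90°, α=285°
  cosα=0.2588 sinα=-0.9659 | (3,7) | tMaxX 2.3569 tMaxY 0.2485 | tΔX 3.8637 tΔY 1.0353
    t=0.2485 [y] (3,6)
    t=1.2837 [y] (3,5)
    t=2.3190 [y] (3,4) — stop
  → r_6 = 2.3190
beam 7: φ=135°, α=330°
  cosα=0.8660 sinα=-0.5000 | (3,7) | tMaxX 0.7044 tMaxY 0.4800 | tΔX 1.1547 tΔY 2.0000
    t=0.4800 [y] (3,6)
    t=0.7044 [x] (4,6) — stop
  → r_7 = 0.7044

ranges = [0.8776, 0.7868, 1.5200, 2.4743, 4.7800, 2.3190, 0.7044]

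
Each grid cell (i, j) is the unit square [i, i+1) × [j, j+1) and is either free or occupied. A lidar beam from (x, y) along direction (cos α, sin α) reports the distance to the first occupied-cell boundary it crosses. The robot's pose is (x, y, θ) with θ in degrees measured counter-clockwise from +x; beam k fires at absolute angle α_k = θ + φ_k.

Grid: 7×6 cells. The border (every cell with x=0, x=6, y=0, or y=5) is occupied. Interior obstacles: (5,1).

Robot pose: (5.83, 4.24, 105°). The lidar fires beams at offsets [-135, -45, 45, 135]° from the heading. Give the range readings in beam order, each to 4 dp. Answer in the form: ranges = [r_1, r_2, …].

beam 1: φ=-135°, α=330°
  direction (0.8660, -0.5000); cell (5,4); t to first gridline: x 0.1963, y 0.4800 (then +1.1547 / +2.0000)
    (6,4) via x @ 0.1963  # hit
  → r_1 = 0.1963
beam 2: φ=-45°, α=60°
  direction (0.5000, 0.8660); cell (5,4); t to first gridline: x 0.3400, y 0.8776 (then +2.0000 / +1.1547)
    (6,4) via x @ 0.3400  # hit
  → r_2 = 0.3400
beam 3: φ=45°, α=150°
  direction (-0.8660, 0.5000); cell (5,4); t to first gridline: x 0.9584, y 1.5200 (then +1.1547 / +2.0000)
    (4,4) via x @ 0.9584
    (4,5) via y @ 1.5200  # hit
  → r_3 = 1.5200
beam 4: φ=135°, α=240°
  direction (-0.5000, -0.8660); cell (5,4); t to first gridline: x 1.6600, y 0.2771 (then +2.0000 / +1.1547)
    (5,3) via y @ 0.2771
    (5,2) via y @ 1.4318
    (4,2) via x @ 1.6600
    (4,1) via y @ 2.5865
    (3,1) via x @ 3.6600
    (3,0) via y @ 3.7412  # hit
  → r_4 = 3.7412

ranges = [0.1963, 0.3400, 1.5200, 3.7412]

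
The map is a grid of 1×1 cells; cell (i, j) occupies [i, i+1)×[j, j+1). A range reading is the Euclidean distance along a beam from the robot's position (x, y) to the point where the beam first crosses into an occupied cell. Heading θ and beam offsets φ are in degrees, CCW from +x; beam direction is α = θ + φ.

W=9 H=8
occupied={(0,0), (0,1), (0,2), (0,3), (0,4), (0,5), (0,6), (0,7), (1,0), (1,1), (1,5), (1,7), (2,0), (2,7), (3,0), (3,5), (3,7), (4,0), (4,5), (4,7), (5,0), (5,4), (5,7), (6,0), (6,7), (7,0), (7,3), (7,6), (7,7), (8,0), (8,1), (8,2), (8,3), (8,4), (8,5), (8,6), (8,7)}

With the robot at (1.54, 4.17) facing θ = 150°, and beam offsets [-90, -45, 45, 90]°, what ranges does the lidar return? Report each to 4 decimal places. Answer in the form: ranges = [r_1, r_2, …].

beam 1: φ=-90°, α=60°
  d=(0.5000,0.8660)  start (1,4)  tX=0.9200 tY=0.9584  stride 1/|dx|=2.0000 1/|dy|=1.1547
    cross x-line → (2,4), t=0.9200
    cross y-line → (2,5), t=0.9584
    cross y-line → (2,6), t=2.1131
    cross x-line → (3,6), t=2.9200
    cross y-line → (3,7), t=3.2678 (wall)
  → r_1 = 3.2678
beam 2: φ=-45°, α=105°
  d=(-0.2588,0.9659)  start (1,4)  tX=2.0864 tY=0.8593  stride 1/|dx|=3.8637 1/|dy|=1.0353
    cross y-line → (1,5), t=0.8593 (wall)
  → r_2 = 0.8593
beam 3: φ=45°, α=195°
  d=(-0.9659,-0.2588)  start (1,4)  tX=0.5590 tY=0.6568  stride 1/|dx|=1.0353 1/|dy|=3.8637
    cross x-line → (0,4), t=0.5590 (wall)
  → r_3 = 0.5590
beam 4: φ=90°, α=240°
  d=(-0.5000,-0.8660)  start (1,4)  tX=1.0800 tY=0.1963  stride 1/|dx|=2.0000 1/|dy|=1.1547
    cross y-line → (1,3), t=0.1963
    cross x-line → (0,3), t=1.0800 (wall)
  → r_4 = 1.0800

ranges = [3.2678, 0.8593, 0.5590, 1.0800]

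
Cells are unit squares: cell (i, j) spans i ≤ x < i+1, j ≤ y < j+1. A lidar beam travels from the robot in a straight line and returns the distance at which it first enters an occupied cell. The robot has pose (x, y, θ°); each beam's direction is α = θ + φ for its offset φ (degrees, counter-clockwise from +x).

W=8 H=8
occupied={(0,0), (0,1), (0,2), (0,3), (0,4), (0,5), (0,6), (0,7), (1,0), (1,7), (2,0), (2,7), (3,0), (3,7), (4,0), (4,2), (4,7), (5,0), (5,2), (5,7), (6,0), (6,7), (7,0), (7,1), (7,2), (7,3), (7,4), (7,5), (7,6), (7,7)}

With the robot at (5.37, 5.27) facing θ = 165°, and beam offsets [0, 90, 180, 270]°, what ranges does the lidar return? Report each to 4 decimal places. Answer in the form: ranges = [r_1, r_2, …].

beam 1: φ=0°, α=165°
  cosα=-0.9659 sinα=0.2588 | (5,5) | tMaxX 0.3831 tMaxY 2.8205 | tΔX 1.0353 tΔY 3.8637
    t=0.3831 [x] (4,5)
    t=1.4183 [x] (3,5)
    t=2.4536 [x] (2,5)
    t=2.8205 [y] (2,6)
    t=3.4889 [x] (1,6)
    t=4.5242 [x] (0,6) — stop
  → r_1 = 4.5242
beam 2: φ=90°, α=255°
  cosα=-0.2588 sinα=-0.9659 | (5,5) | tMaxX 1.4296 tMaxY 0.2795 | tΔX 3.8637 tΔY 1.0353
    t=0.2795 [y] (5,4)
    t=1.3148 [y] (5,3)
    t=1.4296 [x] (4,3)
    t=2.3501 [y] (4,2) — stop
  → r_2 = 2.3501
beam 3: φ=180°, α=345°
  cosα=0.9659 sinα=-0.2588 | (5,5) | tMaxX 0.6522 tMaxY 1.0432 | tΔX 1.0353 tΔY 3.8637
    t=0.6522 [x] (6,5)
    t=1.0432 [y] (6,4)
    t=1.6875 [x] (7,4) — stop
  → r_3 = 1.6875
beam 4: φ=270°, α=75°
  cosα=0.2588 sinα=0.9659 | (5,5) | tMaxX 2.4341 tMaxY 0.7558 | tΔX 3.8637 tΔY 1.0353
    t=0.7558 [y] (5,6)
    t=1.7910 [y] (5,7) — stop
  → r_4 = 1.7910

ranges = [4.5242, 2.3501, 1.6875, 1.7910]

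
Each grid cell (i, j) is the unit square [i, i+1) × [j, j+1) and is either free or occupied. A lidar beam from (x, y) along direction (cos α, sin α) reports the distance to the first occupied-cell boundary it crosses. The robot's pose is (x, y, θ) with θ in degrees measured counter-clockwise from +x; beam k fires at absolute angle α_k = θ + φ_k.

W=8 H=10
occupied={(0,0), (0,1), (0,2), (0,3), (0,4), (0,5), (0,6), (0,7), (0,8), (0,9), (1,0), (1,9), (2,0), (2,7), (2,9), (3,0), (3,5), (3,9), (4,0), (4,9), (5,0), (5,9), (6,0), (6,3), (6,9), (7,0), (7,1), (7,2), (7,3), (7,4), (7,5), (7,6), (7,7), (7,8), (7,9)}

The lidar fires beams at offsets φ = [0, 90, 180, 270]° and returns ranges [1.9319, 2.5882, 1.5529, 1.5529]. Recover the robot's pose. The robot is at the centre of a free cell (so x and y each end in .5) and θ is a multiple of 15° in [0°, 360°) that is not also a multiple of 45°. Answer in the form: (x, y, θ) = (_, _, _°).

(x, y, θ) = (4.5, 7.5, 255°)

Candidates: 45 free-cell centres × 16 headings = 720 poses. Raycast each; keep the one whose scan matches to 4 dp.
  (6.5, 1.5, 255°): beam 1 = 0.5176 ≠ 1.9319 ✗
  (5.5, 1.5, 330°): beam 1 = 1.0000 ≠ 1.9319 ✗
  (5.5, 6.5, 120°): beam 1 = 2.8868 ≠ 1.9319 ✗
  (2.5, 2.5, 105°): beam 1 = 5.7956 ≠ 1.9319 ✗
  (3.5, 3.5, 105°): beam 1 = 1.5529 ≠ 1.9319 ✗
  …
  (4.5, 7.5, 255°): r_1=1.9319, r_2=2.5882, r_3=1.5529, r_4=1.5529 — all match ✓
Unique over the lattice → pose = (4.5, 7.5, 255°).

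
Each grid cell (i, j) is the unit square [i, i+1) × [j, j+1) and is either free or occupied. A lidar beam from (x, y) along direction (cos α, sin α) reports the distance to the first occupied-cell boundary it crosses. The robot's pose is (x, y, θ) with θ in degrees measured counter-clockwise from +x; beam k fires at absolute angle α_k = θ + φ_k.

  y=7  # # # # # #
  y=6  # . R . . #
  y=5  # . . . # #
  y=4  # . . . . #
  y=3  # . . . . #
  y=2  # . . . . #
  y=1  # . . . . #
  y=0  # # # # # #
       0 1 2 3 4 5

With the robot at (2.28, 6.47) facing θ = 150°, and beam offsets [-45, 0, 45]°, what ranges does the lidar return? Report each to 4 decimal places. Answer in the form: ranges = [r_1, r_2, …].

beam 1: φ=-45°, α=105°
  dir = (cos 105°, sin 105°) = (-0.2588, 0.9659); from cell (2,6)
  next x-line at t=1.0818, next y-line at t=0.5487; Δt_x=3.8637, Δt_y=1.0353
    y: enter (2,7) at t=0.5487 ← occupied
  → r_1 = 0.5487
beam 2: φ=0°, α=150°
  dir = (cos 150°, sin 150°) = (-0.8660, 0.5000); from cell (2,6)
  next x-line at t=0.3233, next y-line at t=1.0600; Δt_x=1.1547, Δt_y=2.0000
    x: enter (1,6) at t=0.3233
    y: enter (1,7) at t=1.0600 ← occupied
  → r_2 = 1.0600
beam 3: φ=45°, α=195°
  dir = (cos 195°, sin 195°) = (-0.9659, -0.2588); from cell (2,6)
  next x-line at t=0.2899, next y-line at t=1.8159; Δt_x=1.0353, Δt_y=3.8637
    x: enter (1,6) at t=0.2899
    x: enter (0,6) at t=1.3252 ← occupied
  → r_3 = 1.3252

ranges = [0.5487, 1.0600, 1.3252]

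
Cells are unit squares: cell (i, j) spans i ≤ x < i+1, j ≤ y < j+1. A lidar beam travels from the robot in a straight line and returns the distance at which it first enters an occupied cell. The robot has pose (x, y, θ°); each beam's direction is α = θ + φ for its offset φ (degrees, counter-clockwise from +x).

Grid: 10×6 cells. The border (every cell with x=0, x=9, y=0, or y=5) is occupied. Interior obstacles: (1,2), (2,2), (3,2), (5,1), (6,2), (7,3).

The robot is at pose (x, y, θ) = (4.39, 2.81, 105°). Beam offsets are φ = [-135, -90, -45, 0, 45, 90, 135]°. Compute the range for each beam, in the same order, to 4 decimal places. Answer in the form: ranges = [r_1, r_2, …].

ranges = [1.6200, 2.7021, 2.5288, 2.2673, 3.9144, 0.4038, 0.7800]

beam 1: φ=-135°, α=330°
  d=(0.8660,-0.5000)  start (4,2)  tX=0.7044 tY=1.6200  stride 1/|dx|=1.1547 1/|dy|=2.0000
    cross x-line → (5,2), t=0.7044
    cross y-line → (5,1), t=1.6200 (wall)
  → r_1 = 1.6200
beam 2: φ=-90°, α=15°
  d=(0.9659,0.2588)  start (4,2)  tX=0.6315 tY=0.7341  stride 1/|dx|=1.0353 1/|dy|=3.8637
    cross x-line → (5,2), t=0.6315
    cross y-line → (5,3), t=0.7341
    cross x-line → (6,3), t=1.6668
    cross x-line → (7,3), t=2.7021 (wall)
  → r_2 = 2.7021
beam 3: φ=-45°, α=60°
  d=(0.5000,0.8660)  start (4,2)  tX=1.2200 tY=0.2194  stride 1/|dx|=2.0000 1/|dy|=1.1547
    cross y-line → (4,3), t=0.2194
    cross x-line → (5,3), t=1.2200
    cross y-line → (5,4), t=1.3741
    cross y-line → (5,5), t=2.5288 (wall)
  → r_3 = 2.5288
beam 4: φ=0°, α=105°
  d=(-0.2588,0.9659)  start (4,2)  tX=1.5068 tY=0.1967  stride 1/|dx|=3.8637 1/|dy|=1.0353
    cross y-line → (4,3), t=0.1967
    cross y-line → (4,4), t=1.2320
    cross x-line → (3,4), t=1.5068
    cross y-line → (3,5), t=2.2673 (wall)
  → r_4 = 2.2673
beam 5: φ=45°, α=150°
  d=(-0.8660,0.5000)  start (4,2)  tX=0.4503 tY=0.3800  stride 1/|dx|=1.1547 1/|dy|=2.0000
    cross y-line → (4,3), t=0.3800
    cross x-line → (3,3), t=0.4503
    cross x-line → (2,3), t=1.6050
    cross y-line → (2,4), t=2.3800
    cross x-line → (1,4), t=2.7597
    cross x-line → (0,4), t=3.9144 (wall)
  → r_5 = 3.9144
beam 6: φ=90°, α=195°
  d=(-0.9659,-0.2588)  start (4,2)  tX=0.4038 tY=3.1296  stride 1/|dx|=1.0353 1/|dy|=3.8637
    cross x-line → (3,2), t=0.4038 (wall)
  → r_6 = 0.4038
beam 7: φ=135°, α=240°
  d=(-0.5000,-0.8660)  start (4,2)  tX=0.7800 tY=0.9353  stride 1/|dx|=2.0000 1/|dy|=1.1547
    cross x-line → (3,2), t=0.7800 (wall)
  → r_7 = 0.7800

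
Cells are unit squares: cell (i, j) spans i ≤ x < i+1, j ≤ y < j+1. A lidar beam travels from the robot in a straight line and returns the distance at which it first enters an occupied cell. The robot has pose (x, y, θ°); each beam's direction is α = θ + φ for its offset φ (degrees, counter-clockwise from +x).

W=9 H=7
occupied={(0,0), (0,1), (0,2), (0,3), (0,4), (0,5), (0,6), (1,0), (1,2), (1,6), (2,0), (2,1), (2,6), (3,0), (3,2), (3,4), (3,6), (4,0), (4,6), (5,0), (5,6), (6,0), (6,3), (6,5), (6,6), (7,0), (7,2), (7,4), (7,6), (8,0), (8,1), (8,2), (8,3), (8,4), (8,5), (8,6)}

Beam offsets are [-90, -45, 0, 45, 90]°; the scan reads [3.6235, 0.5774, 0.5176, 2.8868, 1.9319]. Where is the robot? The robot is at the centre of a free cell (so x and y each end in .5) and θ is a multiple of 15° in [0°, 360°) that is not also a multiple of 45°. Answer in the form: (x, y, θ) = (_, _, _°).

(x, y, θ) = (3.5, 3.5, 105°)

Candidates: 27 free-cell centres × 16 headings = 432 poses. Raycast each; keep the one whose scan matches to 4 dp.
  (4.5, 4.5, 105°): beam 1 = 1.9319 ≠ 3.6235 ✗
  (4.5, 1.5, 240°): beam 1 = 1.0000 ≠ 3.6235 ✗
  (3.5, 5.5, 345°): beam 1 = 0.5176 ≠ 3.6235 ✗
  …
  (3.5, 3.5, 105°): r_1=3.6235, r_2=0.5774, r_3=0.5176, r_4=2.8868, r_5=1.9319 — all match ✓
No second candidate reproduces the full scan.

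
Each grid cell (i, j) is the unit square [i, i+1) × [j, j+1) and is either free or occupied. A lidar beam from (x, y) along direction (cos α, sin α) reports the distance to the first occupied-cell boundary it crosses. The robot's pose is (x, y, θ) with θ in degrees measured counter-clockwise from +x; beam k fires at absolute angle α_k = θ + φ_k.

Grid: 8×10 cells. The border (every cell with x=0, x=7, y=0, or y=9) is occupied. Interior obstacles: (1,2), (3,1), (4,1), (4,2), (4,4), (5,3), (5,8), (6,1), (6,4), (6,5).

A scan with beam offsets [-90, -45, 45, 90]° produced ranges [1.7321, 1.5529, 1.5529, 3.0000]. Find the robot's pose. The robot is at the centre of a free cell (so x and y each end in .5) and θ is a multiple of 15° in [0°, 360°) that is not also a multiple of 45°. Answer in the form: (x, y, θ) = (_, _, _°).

(x, y, θ) = (2.5, 7.5, 150°)

Candidates: 38 free-cell centres × 16 headings = 608 poses. Raycast each; keep the one whose scan matches to 4 dp.
  (5.5, 5.5, 210°): beam 1 = 4.0415 ≠ 1.7321 ✗
  (4.5, 3.5, 210°): beam 1 = 0.5774 ≠ 1.7321 ✗
  (1.5, 7.5, 210°): beam 1 = 1.0000 ≠ 1.7321 ✗
  (1.5, 7.5, 285°): beam 1 = 0.5176 ≠ 1.7321 ✗
  …
  (2.5, 7.5, 150°): r_1=1.7321, r_2=1.5529, r_3=1.5529, r_4=3.0000 — all match ✓
Unique over the lattice → pose = (2.5, 7.5, 150°).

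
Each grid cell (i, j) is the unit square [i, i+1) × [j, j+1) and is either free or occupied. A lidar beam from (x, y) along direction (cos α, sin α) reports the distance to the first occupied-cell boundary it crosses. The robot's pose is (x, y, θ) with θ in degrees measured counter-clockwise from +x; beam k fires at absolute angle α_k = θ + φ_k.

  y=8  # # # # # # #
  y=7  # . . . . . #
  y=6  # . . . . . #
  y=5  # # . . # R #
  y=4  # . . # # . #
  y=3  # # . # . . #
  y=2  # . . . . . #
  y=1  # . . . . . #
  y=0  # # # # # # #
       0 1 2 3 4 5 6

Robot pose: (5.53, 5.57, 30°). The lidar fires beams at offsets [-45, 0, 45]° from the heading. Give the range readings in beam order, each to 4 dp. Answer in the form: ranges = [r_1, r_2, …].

beam 1: φ=-45°, α=345°
  d=(0.9659,-0.2588)  start (5,5)  tX=0.4866 tY=2.2023  stride 1/|dx|=1.0353 1/|dy|=3.8637
    cross x-line → (6,5), t=0.4866 (wall)
  → r_1 = 0.4866
beam 2: φ=0°, α=30°
  d=(0.8660,0.5000)  start (5,5)  tX=0.5427 tY=0.8600  stride 1/|dx|=1.1547 1/|dy|=2.0000
    cross x-line → (6,5), t=0.5427 (wall)
  → r_2 = 0.5427
beam 3: φ=45°, α=75°
  d=(0.2588,0.9659)  start (5,5)  tX=1.8159 tY=0.4452  stride 1/|dx|=3.8637 1/|dy|=1.0353
    cross y-line → (5,6), t=0.4452
    cross y-line → (5,7), t=1.4804
    cross x-line → (6,7), t=1.8159 (wall)
  → r_3 = 1.8159

ranges = [0.4866, 0.5427, 1.8159]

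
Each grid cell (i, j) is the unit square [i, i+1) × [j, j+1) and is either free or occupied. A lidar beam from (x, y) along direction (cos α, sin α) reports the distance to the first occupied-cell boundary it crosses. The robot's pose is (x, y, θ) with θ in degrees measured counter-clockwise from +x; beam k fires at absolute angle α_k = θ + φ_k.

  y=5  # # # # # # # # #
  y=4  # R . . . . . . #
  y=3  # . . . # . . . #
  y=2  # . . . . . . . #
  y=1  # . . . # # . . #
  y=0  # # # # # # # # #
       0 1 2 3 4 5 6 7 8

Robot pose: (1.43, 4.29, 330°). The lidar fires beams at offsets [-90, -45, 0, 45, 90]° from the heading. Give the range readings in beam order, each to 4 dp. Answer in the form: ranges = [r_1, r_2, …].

beam 1: φ=-90°, α=240°
  cosα=-0.5000 sinα=-0.8660 | (1,4) | tMaxX 0.8600 tMaxY 0.3349 | tΔX 2.0000 tΔY 1.1547
    t=0.3349 [y] (1,3)
    t=0.8600 [x] (0,3) — stop
  → r_1 = 0.8600
beam 2: φ=-45°, α=285°
  cosα=0.2588 sinα=-0.9659 | (1,4) | tMaxX 2.2023 tMaxY 0.3002 | tΔX 3.8637 tΔY 1.0353
    t=0.3002 [y] (1,3)
    t=1.3355 [y] (1,2)
    t=2.2023 [x] (2,2)
    t=2.3708 [y] (2,1)
    t=3.4061 [y] (2,0) — stop
  → r_2 = 3.4061
beam 3: φ=0°, α=330°
  cosα=0.8660 sinα=-0.5000 | (1,4) | tMaxX 0.6582 tMaxY 0.5800 | tΔX 1.1547 tΔY 2.0000
    t=0.5800 [y] (1,3)
    t=0.6582 [x] (2,3)
    t=1.8129 [x] (3,3)
    t=2.5800 [y] (3,2)
    t=2.9676 [x] (4,2)
    t=4.1223 [x] (5,2)
    t=4.5800 [y] (5,1) — stop
  → r_3 = 4.5800
beam 4: φ=45°, α=15°
  cosα=0.9659 sinα=0.2588 | (1,4) | tMaxX 0.5901 tMaxY 2.7432 | tΔX 1.0353 tΔY 3.8637
    t=0.5901 [x] (2,4)
    t=1.6254 [x] (3,4)
    t=2.6607 [x] (4,4)
    t=2.7432 [y] (4,5) — stop
  → r_4 = 2.7432
beam 5: φ=90°, α=60°
  cosα=0.5000 sinα=0.8660 | (1,4) | tMaxX 1.1400 tMaxY 0.8198 | tΔX 2.0000 tΔY 1.1547
    t=0.8198 [y] (1,5) — stop
  → r_5 = 0.8198

ranges = [0.8600, 3.4061, 4.5800, 2.7432, 0.8198]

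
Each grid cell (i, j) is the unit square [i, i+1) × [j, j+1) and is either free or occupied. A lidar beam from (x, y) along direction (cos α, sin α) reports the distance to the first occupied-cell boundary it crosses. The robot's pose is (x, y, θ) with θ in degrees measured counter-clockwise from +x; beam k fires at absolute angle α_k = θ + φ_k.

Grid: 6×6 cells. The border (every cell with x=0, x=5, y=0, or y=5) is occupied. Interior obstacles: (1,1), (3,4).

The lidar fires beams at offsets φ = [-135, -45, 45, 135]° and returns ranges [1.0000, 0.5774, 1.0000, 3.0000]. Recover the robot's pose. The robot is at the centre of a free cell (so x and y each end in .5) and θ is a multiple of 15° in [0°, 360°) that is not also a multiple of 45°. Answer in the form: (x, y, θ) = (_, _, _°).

Candidates: 14 free-cell centres × 16 headings = 224 poses. Raycast each; keep the one whose scan matches to 4 dp.
  (2.5, 4.5, 240°): beam 1 = 0.5176 ≠ 1.0000 ✗
  (1.5, 4.5, 300°): beam 1 = 0.5176 ≠ 1.0000 ✗
  (2.5, 1.5, 120°): beam 1 = 1.9319 ≠ 1.0000 ✗
  …
  (4.5, 3.5, 75°): r_1=1.0000, r_2=0.5774, r_3=1.0000, r_4=3.0000 — all match ✓
Only this pose fits every beam.

(x, y, θ) = (4.5, 3.5, 75°)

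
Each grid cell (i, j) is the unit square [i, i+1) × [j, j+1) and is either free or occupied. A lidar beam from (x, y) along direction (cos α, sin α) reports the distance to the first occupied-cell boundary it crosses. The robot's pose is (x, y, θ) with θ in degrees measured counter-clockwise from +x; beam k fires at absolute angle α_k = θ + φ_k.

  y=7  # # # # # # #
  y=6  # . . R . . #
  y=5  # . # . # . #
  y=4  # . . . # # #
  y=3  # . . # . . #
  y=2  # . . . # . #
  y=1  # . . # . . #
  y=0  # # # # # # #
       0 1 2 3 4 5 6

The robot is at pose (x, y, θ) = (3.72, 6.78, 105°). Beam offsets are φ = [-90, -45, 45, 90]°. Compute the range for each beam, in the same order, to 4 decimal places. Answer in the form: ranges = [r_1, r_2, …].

beam 1: φ=-90°, α=15°
  dir = (cos 15°, sin 15°) = (0.9659, 0.2588); from cell (3,6)
  next x-line at t=0.2899, next y-line at t=0.8500; Δt_x=1.0353, Δt_y=3.8637
    x: enter (4,6) at t=0.2899
    y: enter (4,7) at t=0.8500 ← occupied
  → r_1 = 0.8500
beam 2: φ=-45°, α=60°
  dir = (cos 60°, sin 60°) = (0.5000, 0.8660); from cell (3,6)
  next x-line at t=0.5600, next y-line at t=0.2540; Δt_x=2.0000, Δt_y=1.1547
    y: enter (3,7) at t=0.2540 ← occupied
  → r_2 = 0.2540
beam 3: φ=45°, α=150°
  dir = (cos 150°, sin 150°) = (-0.8660, 0.5000); from cell (3,6)
  next x-line at t=0.8314, next y-line at t=0.4400; Δt_x=1.1547, Δt_y=2.0000
    y: enter (3,7) at t=0.4400 ← occupied
  → r_3 = 0.4400
beam 4: φ=90°, α=195°
  dir = (cos 195°, sin 195°) = (-0.9659, -0.2588); from cell (3,6)
  next x-line at t=0.7454, next y-line at t=3.0137; Δt_x=1.0353, Δt_y=3.8637
    x: enter (2,6) at t=0.7454
    x: enter (1,6) at t=1.7807
    x: enter (0,6) at t=2.8160 ← occupied
  → r_4 = 2.8160

ranges = [0.8500, 0.2540, 0.4400, 2.8160]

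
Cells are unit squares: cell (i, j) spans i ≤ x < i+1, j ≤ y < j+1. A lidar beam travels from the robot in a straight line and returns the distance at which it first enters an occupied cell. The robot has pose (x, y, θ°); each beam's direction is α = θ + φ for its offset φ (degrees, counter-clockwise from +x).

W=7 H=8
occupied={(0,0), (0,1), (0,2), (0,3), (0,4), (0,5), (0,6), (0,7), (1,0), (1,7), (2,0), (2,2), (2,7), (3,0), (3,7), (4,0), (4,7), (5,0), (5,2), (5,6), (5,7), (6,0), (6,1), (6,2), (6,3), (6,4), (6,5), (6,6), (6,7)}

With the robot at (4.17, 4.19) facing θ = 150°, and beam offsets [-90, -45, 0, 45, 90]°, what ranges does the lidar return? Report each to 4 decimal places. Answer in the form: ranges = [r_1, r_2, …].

ranges = [2.0900, 2.9091, 3.6604, 3.2818, 2.3400]

beam 1: φ=-90°, α=60°
  direction (0.5000, 0.8660); cell (4,4); t to first gridline: x 1.6600, y 0.9353 (then +2.0000 / +1.1547)
    (4,5) via y @ 0.9353
    (5,5) via x @ 1.6600
    (5,6) via y @ 2.0900  # hit
  → r_1 = 2.0900
beam 2: φ=-45°, α=105°
  direction (-0.2588, 0.9659); cell (4,4); t to first gridline: x 0.6568, y 0.8386 (then +3.8637 / +1.0353)
    (3,4) via x @ 0.6568
    (3,5) via y @ 0.8386
    (3,6) via y @ 1.8738
    (3,7) via y @ 2.9091  # hit
  → r_2 = 2.9091
beam 3: φ=0°, α=150°
  direction (-0.8660, 0.5000); cell (4,4); t to first gridline: x 0.1963, y 1.6200 (then +1.1547 / +2.0000)
    (3,4) via x @ 0.1963
    (2,4) via x @ 1.3510
    (2,5) via y @ 1.6200
    (1,5) via x @ 2.5057
    (1,6) via y @ 3.6200
    (0,6) via x @ 3.6604  # hit
  → r_3 = 3.6604
beam 4: φ=45°, α=195°
  direction (-0.9659, -0.2588); cell (4,4); t to first gridline: x 0.1760, y 0.7341 (then +1.0353 / +3.8637)
    (3,4) via x @ 0.1760
    (3,3) via y @ 0.7341
    (2,3) via x @ 1.2113
    (1,3) via x @ 2.2465
    (0,3) via x @ 3.2818  # hit
  → r_4 = 3.2818
beam 5: φ=90°, α=240°
  direction (-0.5000, -0.8660); cell (4,4); t to first gridline: x 0.3400, y 0.2194 (then +2.0000 / +1.1547)
    (4,3) via y @ 0.2194
    (3,3) via x @ 0.3400
    (3,2) via y @ 1.3741
    (2,2) via x @ 2.3400  # hit
  → r_5 = 2.3400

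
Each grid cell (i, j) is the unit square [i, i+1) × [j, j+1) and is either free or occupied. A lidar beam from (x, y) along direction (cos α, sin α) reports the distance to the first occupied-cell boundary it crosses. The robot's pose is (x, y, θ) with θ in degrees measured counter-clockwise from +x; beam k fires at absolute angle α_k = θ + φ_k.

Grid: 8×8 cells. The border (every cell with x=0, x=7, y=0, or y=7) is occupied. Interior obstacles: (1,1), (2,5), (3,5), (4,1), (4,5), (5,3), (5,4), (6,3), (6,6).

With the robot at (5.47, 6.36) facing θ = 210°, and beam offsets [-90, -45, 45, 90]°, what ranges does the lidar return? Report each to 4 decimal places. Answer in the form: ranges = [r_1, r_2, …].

beam 1: φ=-90°, α=120°
  d=(-0.5000,0.8660)  start (5,6)  tX=0.9400 tY=0.7390  stride 1/|dx|=2.0000 1/|dy|=1.1547
    cross y-line → (5,7), t=0.7390 (wall)
  → r_1 = 0.7390
beam 2: φ=-45°, α=165°
  d=(-0.9659,0.2588)  start (5,6)  tX=0.4866 tY=2.4728  stride 1/|dx|=1.0353 1/|dy|=3.8637
    cross x-line → (4,6), t=0.4866
    cross x-line → (3,6), t=1.5219
    cross y-line → (3,7), t=2.4728 (wall)
  → r_2 = 2.4728
beam 3: φ=45°, α=255°
  d=(-0.2588,-0.9659)  start (5,6)  tX=1.8159 tY=0.3727  stride 1/|dx|=3.8637 1/|dy|=1.0353
    cross y-line → (5,5), t=0.3727
    cross y-line → (5,4), t=1.4080 (wall)
  → r_3 = 1.4080
beam 4: φ=90°, α=300°
  d=(0.5000,-0.8660)  start (5,6)  tX=1.0600 tY=0.4157  stride 1/|dx|=2.0000 1/|dy|=1.1547
    cross y-line → (5,5), t=0.4157
    cross x-line → (6,5), t=1.0600
    cross y-line → (6,4), t=1.5704
    cross y-line → (6,3), t=2.7251 (wall)
  → r_4 = 2.7251

ranges = [0.7390, 2.4728, 1.4080, 2.7251]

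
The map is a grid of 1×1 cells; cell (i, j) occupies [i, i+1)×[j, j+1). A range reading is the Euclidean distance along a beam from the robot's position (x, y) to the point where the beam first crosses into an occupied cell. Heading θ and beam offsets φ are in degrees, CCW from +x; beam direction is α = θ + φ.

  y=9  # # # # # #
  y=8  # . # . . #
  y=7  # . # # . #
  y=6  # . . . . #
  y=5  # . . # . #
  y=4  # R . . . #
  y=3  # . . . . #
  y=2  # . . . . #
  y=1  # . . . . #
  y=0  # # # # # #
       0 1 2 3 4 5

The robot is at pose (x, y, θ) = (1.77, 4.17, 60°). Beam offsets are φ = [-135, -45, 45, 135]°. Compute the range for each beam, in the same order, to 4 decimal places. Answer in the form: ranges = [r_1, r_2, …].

ranges = [3.2818, 3.3439, 2.9751, 0.7972]

beam 1: φ=-135°, α=285°
  direction (0.2588, -0.9659); cell (1,4); t to first gridline: x 0.8887, y 0.1760 (then +3.8637 / +1.0353)
    (1,3) via y @ 0.1760
    (2,3) via x @ 0.8887
    (2,2) via y @ 1.2113
    (2,1) via y @ 2.2465
    (2,0) via y @ 3.2818  # hit
  → r_1 = 3.2818
beam 2: φ=-45°, α=15°
  direction (0.9659, 0.2588); cell (1,4); t to first gridline: x 0.2381, y 3.2069 (then +1.0353 / +3.8637)
    (2,4) via x @ 0.2381
    (3,4) via x @ 1.2734
    (4,4) via x @ 2.3087
    (4,5) via y @ 3.2069
    (5,5) via x @ 3.3439  # hit
  → r_2 = 3.3439
beam 3: φ=45°, α=105°
  direction (-0.2588, 0.9659); cell (1,4); t to first gridline: x 2.9751, y 0.8593 (then +3.8637 / +1.0353)
    (1,5) via y @ 0.8593
    (1,6) via y @ 1.8946
    (1,7) via y @ 2.9298
    (0,7) via x @ 2.9751  # hit
  → r_3 = 2.9751
beam 4: φ=135°, α=195°
  direction (-0.9659, -0.2588); cell (1,4); t to first gridline: x 0.7972, y 0.6568 (then +1.0353 / +3.8637)
    (1,3) via y @ 0.6568
    (0,3) via x @ 0.7972  # hit
  → r_4 = 0.7972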